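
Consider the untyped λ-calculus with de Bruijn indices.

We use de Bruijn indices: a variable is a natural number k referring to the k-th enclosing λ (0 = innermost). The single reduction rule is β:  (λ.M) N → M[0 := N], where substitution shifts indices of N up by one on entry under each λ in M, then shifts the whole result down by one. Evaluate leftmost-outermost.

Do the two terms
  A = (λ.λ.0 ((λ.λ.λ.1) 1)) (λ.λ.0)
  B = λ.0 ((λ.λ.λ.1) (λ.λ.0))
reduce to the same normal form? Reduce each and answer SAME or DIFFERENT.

Term A:
  start: (λ.λ.0 ((λ.λ.λ.1) 1)) (λ.λ.0)
  step 1: λ.0 ((λ.λ.λ.1) (λ.λ.0))
  step 2: λ.0 (λ.λ.1)

Term B:
  start: λ.0 ((λ.λ.λ.1) (λ.λ.0))
  step 1: λ.0 (λ.λ.1)

Answer: SAME — A ⇓ λ.0 (λ.λ.1), B ⇓ λ.0 (λ.λ.1)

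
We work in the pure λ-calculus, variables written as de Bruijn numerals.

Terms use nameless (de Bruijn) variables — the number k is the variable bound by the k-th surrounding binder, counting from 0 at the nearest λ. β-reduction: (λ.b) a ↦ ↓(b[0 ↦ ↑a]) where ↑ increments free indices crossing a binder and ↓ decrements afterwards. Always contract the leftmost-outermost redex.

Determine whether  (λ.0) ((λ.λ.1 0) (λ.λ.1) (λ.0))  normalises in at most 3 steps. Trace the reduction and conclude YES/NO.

  start: (λ.0) ((λ.λ.1 0) (λ.λ.1) (λ.0))
  →1  (λ.λ.1 0) (λ.λ.1) (λ.0)
  →2  (λ.(λ.λ.1) 0) (λ.0)
  →3  (λ.λ.1) (λ.0)

Answer: NO — after 3 steps the term is (λ.λ.1) (λ.0), not yet normal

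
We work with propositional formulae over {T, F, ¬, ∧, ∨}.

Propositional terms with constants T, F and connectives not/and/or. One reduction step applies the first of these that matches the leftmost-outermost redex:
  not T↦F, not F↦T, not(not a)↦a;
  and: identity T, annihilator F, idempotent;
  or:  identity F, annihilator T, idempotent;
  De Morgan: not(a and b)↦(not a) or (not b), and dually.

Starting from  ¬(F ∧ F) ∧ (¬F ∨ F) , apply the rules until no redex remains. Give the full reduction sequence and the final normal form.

Answer: normal form = T  (in 6 steps)

Reduction:
  start: ¬(F ∧ F) ∧ (¬F ∨ F)
  step 1: (¬F ∨ ¬F) ∧ (¬F ∨ F)
  step 2: ¬F ∧ (¬F ∨ F)
  step 3: T ∧ (¬F ∨ F)
  step 4: ¬F ∨ F
  step 5: ¬F
  step 6: T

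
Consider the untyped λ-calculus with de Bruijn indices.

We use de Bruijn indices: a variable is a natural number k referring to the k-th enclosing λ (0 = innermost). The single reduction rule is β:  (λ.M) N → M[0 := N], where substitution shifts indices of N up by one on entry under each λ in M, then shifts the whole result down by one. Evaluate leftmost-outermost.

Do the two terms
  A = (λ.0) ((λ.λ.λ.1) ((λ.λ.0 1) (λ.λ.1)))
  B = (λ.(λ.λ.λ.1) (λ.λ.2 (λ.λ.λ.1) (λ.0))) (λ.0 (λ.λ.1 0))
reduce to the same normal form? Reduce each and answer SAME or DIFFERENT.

Answer: SAME — A ⇓ λ.λ.1, B ⇓ λ.λ.1

Derivation:
Term A:
  start: (λ.0) ((λ.λ.λ.1) ((λ.λ.0 1) (λ.λ.1)))
  [1] (λ.λ.λ.1) ((λ.λ.0 1) (λ.λ.1))
  [2] λ.λ.1

Term B:
  start: (λ.(λ.λ.λ.1) (λ.λ.2 (λ.λ.λ.1) (λ.0))) (λ.0 (λ.λ.1 0))
  [1] (λ.λ.λ.1) (λ.λ.(λ.0 (λ.λ.1 0)) (λ.λ.λ.1) (λ.0))
  [2] λ.λ.1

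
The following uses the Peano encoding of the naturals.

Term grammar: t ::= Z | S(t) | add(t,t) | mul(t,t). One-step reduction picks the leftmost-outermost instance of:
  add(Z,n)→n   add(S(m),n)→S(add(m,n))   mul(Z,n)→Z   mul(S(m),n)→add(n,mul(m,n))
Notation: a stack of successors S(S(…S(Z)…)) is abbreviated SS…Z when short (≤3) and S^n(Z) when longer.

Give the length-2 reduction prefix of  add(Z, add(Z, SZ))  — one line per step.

Answer: after 2 steps: SZ

Working:
  start: add(Z, add(Z, SZ))
  step 1: add(Z, SZ)
  step 2: SZ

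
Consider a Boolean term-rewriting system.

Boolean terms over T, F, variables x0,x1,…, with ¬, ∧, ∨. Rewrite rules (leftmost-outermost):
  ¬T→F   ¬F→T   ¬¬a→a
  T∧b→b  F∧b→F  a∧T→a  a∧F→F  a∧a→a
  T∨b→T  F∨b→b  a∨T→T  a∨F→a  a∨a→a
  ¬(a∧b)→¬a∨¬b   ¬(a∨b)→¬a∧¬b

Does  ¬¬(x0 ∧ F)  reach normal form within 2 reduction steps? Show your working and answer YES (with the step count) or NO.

  start: ¬¬(x0 ∧ F)
  step 1: x0 ∧ F
  step 2: F

Answer: YES — reaches normal form F in 2 ≤ 2 steps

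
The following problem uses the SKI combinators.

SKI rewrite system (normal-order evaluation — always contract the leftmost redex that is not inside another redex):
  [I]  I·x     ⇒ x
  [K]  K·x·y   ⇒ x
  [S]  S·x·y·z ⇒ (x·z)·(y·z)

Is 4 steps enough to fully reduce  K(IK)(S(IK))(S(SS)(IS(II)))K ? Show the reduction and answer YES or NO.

  start: K(IK)(S(IK))(S(SS)(IS(II)))K
  [1] IK(S(SS)(IS(II)))K
  [2] K(S(SS)(IS(II)))K
  [3] S(SS)(IS(II))
  [4] S(SS)(S(II))

Answer: NO — after 4 steps the term is S(SS)(S(II)), not yet normal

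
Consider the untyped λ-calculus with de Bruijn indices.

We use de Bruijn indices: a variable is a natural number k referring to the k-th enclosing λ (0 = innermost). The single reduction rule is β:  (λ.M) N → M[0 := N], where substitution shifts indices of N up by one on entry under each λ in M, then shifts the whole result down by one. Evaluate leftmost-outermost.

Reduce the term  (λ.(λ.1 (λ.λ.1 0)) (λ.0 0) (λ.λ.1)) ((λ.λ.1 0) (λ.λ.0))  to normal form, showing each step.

Answer: normal form = λ.λ.1  (in 6 steps)

Reduction:
  start: (λ.(λ.1 (λ.λ.1 0)) (λ.0 0) (λ.λ.1)) ((λ.λ.1 0) (λ.λ.0))
  step 1: (λ.(λ.λ.1 0) (λ.λ.0) (λ.λ.1 0)) (λ.0 0) (λ.λ.1)
  step 2: (λ.λ.1 0) (λ.λ.0) (λ.λ.1 0) (λ.λ.1)
  step 3: (λ.(λ.λ.0) 0) (λ.λ.1 0) (λ.λ.1)
  step 4: (λ.λ.0) (λ.λ.1 0) (λ.λ.1)
  step 5: (λ.0) (λ.λ.1)
  step 6: λ.λ.1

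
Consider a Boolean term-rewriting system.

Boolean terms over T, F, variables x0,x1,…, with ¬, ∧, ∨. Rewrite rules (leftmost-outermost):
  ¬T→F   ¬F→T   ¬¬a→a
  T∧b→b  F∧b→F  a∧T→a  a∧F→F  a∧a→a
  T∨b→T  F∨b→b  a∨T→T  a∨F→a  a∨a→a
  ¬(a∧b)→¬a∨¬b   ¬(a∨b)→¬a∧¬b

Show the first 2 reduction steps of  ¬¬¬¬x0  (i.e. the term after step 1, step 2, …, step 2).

Answer: after 2 steps: x0

Reduction:
  start: ¬¬¬¬x0
  →1  ¬¬x0
  →2  x0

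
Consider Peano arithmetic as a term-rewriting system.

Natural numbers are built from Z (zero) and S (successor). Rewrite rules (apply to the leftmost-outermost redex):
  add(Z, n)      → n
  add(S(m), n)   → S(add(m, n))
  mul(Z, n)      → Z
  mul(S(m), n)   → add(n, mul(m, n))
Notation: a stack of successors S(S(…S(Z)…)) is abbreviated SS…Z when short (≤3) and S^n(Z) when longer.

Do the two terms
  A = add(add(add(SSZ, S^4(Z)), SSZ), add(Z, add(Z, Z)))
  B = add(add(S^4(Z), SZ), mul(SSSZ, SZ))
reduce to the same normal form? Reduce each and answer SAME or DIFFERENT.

Term A:
  start: add(add(add(SSZ, S^4(Z)), SSZ), add(Z, add(Z, Z)))
  step 1: add(add(S(add(SZ, S^4(Z))), SSZ), add(Z, add(Z, Z)))
  step 2: add(S(add(add(SZ, S^4(Z)), SSZ)), add(Z, add(Z, Z)))
  step 3: S(add(add(add(SZ, S^4(Z)), SSZ), add(Z, add(Z, Z))))
  step 4: S(add(add(S(add(Z, S^4(Z))), SSZ), add(Z, add(Z, Z))))
  step 5: S(add(S(add(add(Z, S^4(Z)), SSZ)), add(Z, add(Z, Z))))
  step 6: S(S(add(add(add(Z, S^4(Z)), SSZ), add(Z, add(Z, Z)))))
  step 7: S(S(add(add(S^4(Z), SSZ), add(Z, add(Z, Z)))))
  step 8: S(S(add(S(add(SSSZ, SSZ)), add(Z, add(Z, Z)))))
  step 9: S(S(S(add(add(SSSZ, SSZ), add(Z, add(Z, Z))))))
  step 10: S(S(S(add(S(add(SSZ, SSZ)), add(Z, add(Z, Z))))))
  step 11: S(S(S(S(add(add(SSZ, SSZ), add(Z, add(Z, Z)))))))
  step 12: S(S(S(S(add(S(add(SZ, SSZ)), add(Z, add(Z, Z)))))))
  step 13: S(S(S(S(S(add(add(SZ, SSZ), add(Z, add(Z, Z))))))))
  step 14: S(S(S(S(S(add(S(add(Z, SSZ)), add(Z, add(Z, Z))))))))
  step 15: S(S(S(S(S(S(add(add(Z, SSZ), add(Z, add(Z, Z)))))))))
  step 16: S(S(S(S(S(S(add(SSZ, add(Z, add(Z, Z)))))))))
  step 17: S(S(S(S(S(S(S(add(SZ, add(Z, add(Z, Z))))))))))
  step 18: S(S(S(S(S(S(S(S(add(Z, add(Z, add(Z, Z)))))))))))
  step 19: S(S(S(S(S(S(S(S(add(Z, add(Z, Z))))))))))
  step 20: S(S(S(S(S(S(S(S(add(Z, Z)))))))))
  step 21: S^8(Z)

Term B:
  start: add(add(S^4(Z), SZ), mul(SSSZ, SZ))
  step 1: add(S(add(SSSZ, SZ)), mul(SSSZ, SZ))
  step 2: S(add(add(SSSZ, SZ), mul(SSSZ, SZ)))
  step 3: S(add(S(add(SSZ, SZ)), mul(SSSZ, SZ)))
  step 4: S(S(add(add(SSZ, SZ), mul(SSSZ, SZ))))
  step 5: S(S(add(S(add(SZ, SZ)), mul(SSSZ, SZ))))
  step 6: S(S(S(add(add(SZ, SZ), mul(SSSZ, SZ)))))
  step 7: S(S(S(add(S(add(Z, SZ)), mul(SSSZ, SZ)))))
  step 8: S(S(S(S(add(add(Z, SZ), mul(SSSZ, SZ))))))
  step 9: S(S(S(S(add(SZ, mul(SSSZ, SZ))))))
  step 10: S(S(S(S(S(add(Z, mul(SSSZ, SZ)))))))
  step 11: S(S(S(S(S(mul(SSSZ, SZ))))))
  step 12: S(S(S(S(S(add(SZ, mul(SSZ, SZ)))))))
  step 13: S(S(S(S(S(S(add(Z, mul(SSZ, SZ))))))))
  step 14: S(S(S(S(S(S(mul(SSZ, SZ)))))))
  step 15: S(S(S(S(S(S(add(SZ, mul(SZ, SZ))))))))
  step 16: S(S(S(S(S(S(S(add(Z, mul(SZ, SZ)))))))))
  step 17: S(S(S(S(S(S(S(mul(SZ, SZ))))))))
  step 18: S(S(S(S(S(S(S(add(SZ, mul(Z, SZ)))))))))
  step 19: S(S(S(S(S(S(S(S(add(Z, mul(Z, SZ))))))))))
  step 20: S(S(S(S(S(S(S(S(mul(Z, SZ)))))))))
  step 21: S^8(Z)

Answer: SAME — A ⇓ S^8(Z), B ⇓ S^8(Z)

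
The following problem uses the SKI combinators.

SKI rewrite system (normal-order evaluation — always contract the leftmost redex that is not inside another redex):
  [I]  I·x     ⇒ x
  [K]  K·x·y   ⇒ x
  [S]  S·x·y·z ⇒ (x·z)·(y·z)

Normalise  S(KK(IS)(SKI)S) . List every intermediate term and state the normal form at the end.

Answer: normal form = S(SKI)  (in 2 steps)

Working:
  start: S(KK(IS)(SKI)S)
  [1] S(K(SKI)S)
  [2] S(SKI)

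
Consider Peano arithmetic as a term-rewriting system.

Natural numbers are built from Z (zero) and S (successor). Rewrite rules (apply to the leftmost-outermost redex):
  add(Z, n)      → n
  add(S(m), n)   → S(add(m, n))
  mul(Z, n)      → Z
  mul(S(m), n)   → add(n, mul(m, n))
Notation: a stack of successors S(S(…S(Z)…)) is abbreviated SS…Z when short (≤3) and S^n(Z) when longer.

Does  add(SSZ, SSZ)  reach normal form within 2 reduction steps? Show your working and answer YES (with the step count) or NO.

  start: add(SSZ, SSZ)
  →1  S(add(SZ, SSZ))
  →2  S(S(add(Z, SSZ)))

Answer: NO — after 2 steps the term is S(S(add(Z, SSZ))), not yet normal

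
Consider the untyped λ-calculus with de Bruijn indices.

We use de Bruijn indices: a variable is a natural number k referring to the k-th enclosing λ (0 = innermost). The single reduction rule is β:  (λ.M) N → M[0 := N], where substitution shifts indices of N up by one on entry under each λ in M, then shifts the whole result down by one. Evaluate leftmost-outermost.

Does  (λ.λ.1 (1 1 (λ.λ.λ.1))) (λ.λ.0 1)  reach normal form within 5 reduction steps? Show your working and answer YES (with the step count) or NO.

Answer: YES — reaches normal form λ.λ.0 (λ.λ.1) in 5 ≤ 5 steps

Reduction:
  start: (λ.λ.1 (1 1 (λ.λ.λ.1))) (λ.λ.0 1)
  [1] λ.(λ.λ.0 1) ((λ.λ.0 1) (λ.λ.0 1) (λ.λ.λ.1))
  [2] λ.λ.0 ((λ.λ.0 1) (λ.λ.0 1) (λ.λ.λ.1))
  [3] λ.λ.0 ((λ.0 (λ.λ.0 1)) (λ.λ.λ.1))
  [4] λ.λ.0 ((λ.λ.λ.1) (λ.λ.0 1))
  [5] λ.λ.0 (λ.λ.1)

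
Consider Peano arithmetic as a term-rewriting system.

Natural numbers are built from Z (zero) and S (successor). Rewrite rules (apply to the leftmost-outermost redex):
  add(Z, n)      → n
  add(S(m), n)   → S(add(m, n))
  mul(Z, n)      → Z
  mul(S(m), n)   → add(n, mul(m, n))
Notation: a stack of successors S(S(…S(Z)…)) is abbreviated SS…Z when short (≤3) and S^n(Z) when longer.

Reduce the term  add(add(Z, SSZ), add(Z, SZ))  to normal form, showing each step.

Answer: normal form = SSSZ  (in 5 steps)

Derivation:
  start: add(add(Z, SSZ), add(Z, SZ))
  step 1: add(SSZ, add(Z, SZ))
  step 2: S(add(SZ, add(Z, SZ)))
  step 3: S(S(add(Z, add(Z, SZ))))
  step 4: S(S(add(Z, SZ)))
  step 5: SSSZ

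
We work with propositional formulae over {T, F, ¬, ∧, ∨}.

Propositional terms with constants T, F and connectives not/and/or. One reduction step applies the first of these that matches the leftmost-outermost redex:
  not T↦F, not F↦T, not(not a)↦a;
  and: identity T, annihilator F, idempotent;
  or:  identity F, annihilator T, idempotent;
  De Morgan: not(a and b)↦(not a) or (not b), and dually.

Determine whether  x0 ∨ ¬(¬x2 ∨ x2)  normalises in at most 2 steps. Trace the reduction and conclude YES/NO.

  start: x0 ∨ ¬(¬x2 ∨ x2)
  [1] x0 ∨ (¬¬x2 ∧ ¬x2)
  [2] x0 ∨ (x2 ∧ ¬x2)

Answer: YES — reaches normal form x0 ∨ (x2 ∧ ¬x2) in 2 ≤ 2 steps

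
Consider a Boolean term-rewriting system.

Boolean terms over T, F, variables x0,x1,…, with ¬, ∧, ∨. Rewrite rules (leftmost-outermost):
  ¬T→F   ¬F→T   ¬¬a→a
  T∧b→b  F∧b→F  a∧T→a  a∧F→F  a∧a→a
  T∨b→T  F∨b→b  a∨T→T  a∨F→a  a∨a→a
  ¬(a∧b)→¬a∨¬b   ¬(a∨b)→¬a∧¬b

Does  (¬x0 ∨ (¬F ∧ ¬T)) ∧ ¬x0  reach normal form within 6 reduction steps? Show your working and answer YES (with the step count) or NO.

Answer: YES — reaches normal form ¬x0 in 5 ≤ 6 steps

Working:
  start: (¬x0 ∨ (¬F ∧ ¬T)) ∧ ¬x0
  →1  (¬x0 ∨ (T ∧ ¬T)) ∧ ¬x0
  →2  (¬x0 ∨ ¬T) ∧ ¬x0
  →3  (¬x0 ∨ F) ∧ ¬x0
  →4  ¬x0 ∧ ¬x0
  →5  ¬x0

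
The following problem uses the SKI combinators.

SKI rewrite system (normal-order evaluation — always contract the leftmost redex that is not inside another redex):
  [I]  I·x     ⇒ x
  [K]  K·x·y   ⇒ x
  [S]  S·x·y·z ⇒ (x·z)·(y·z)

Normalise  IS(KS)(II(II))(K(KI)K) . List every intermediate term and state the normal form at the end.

Answer: normal form = S(KI)  (in 8 steps)

Derivation:
  start: IS(KS)(II(II))(K(KI)K)
  step 1: S(KS)(II(II))(K(KI)K)
  step 2: KS(K(KI)K)(II(II)(K(KI)K))
  step 3: S(II(II)(K(KI)K))
  step 4: S(I(II)(K(KI)K))
  step 5: S(II(K(KI)K))
  step 6: S(I(K(KI)K))
  step 7: S(K(KI)K)
  step 8: S(KI)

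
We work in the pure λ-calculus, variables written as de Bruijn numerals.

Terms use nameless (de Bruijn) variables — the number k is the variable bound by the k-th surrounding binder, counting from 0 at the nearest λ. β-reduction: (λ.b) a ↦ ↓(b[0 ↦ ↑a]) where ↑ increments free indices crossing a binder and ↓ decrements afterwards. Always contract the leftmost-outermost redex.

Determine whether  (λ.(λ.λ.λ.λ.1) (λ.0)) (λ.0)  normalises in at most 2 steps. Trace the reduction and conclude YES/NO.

Answer: YES — reaches normal form λ.λ.λ.1 in 2 ≤ 2 steps

Reduction:
  start: (λ.(λ.λ.λ.λ.1) (λ.0)) (λ.0)
  [1] (λ.λ.λ.λ.1) (λ.0)
  [2] λ.λ.λ.1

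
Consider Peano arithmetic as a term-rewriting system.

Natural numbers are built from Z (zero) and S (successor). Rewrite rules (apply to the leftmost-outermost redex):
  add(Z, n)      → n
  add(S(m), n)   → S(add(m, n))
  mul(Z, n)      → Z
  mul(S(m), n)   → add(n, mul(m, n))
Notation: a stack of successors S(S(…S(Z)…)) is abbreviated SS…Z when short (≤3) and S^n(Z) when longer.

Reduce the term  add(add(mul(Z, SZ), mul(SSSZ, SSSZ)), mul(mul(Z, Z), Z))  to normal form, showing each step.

Answer: normal form = S^9(Z)  (in 30 steps)

Reduction:
  start: add(add(mul(Z, SZ), mul(SSSZ, SSSZ)), mul(mul(Z, Z), Z))
  step 1: add(add(Z, mul(SSSZ, SSSZ)), mul(mul(Z, Z), Z))
  step 2: add(mul(SSSZ, SSSZ), mul(mul(Z, Z), Z))
  step 3: add(add(SSSZ, mul(SSZ, SSSZ)), mul(mul(Z, Z), Z))
  step 4: add(S(add(SSZ, mul(SSZ, SSSZ))), mul(mul(Z, Z), Z))
  step 5: S(add(add(SSZ, mul(SSZ, SSSZ)), mul(mul(Z, Z), Z)))
  step 6: S(add(S(add(SZ, mul(SSZ, SSSZ))), mul(mul(Z, Z), Z)))
  step 7: S(S(add(add(SZ, mul(SSZ, SSSZ)), mul(mul(Z, Z), Z))))
  step 8: S(S(add(S(add(Z, mul(SSZ, SSSZ))), mul(mul(Z, Z), Z))))
  step 9: S(S(S(add(add(Z, mul(SSZ, SSSZ)), mul(mul(Z, Z), Z)))))
  step 10: S(S(S(add(mul(SSZ, SSSZ), mul(mul(Z, Z), Z)))))
  step 11: S(S(S(add(add(SSSZ, mul(SZ, SSSZ)), mul(mul(Z, Z), Z)))))
  step 12: S(S(S(add(S(add(SSZ, mul(SZ, SSSZ))), mul(mul(Z, Z), Z)))))
  step 13: S(S(S(S(add(add(SSZ, mul(SZ, SSSZ)), mul(mul(Z, Z), Z))))))
  step 14: S(S(S(S(add(S(add(SZ, mul(SZ, SSSZ))), mul(mul(Z, Z), Z))))))
  step 15: S(S(S(S(S(add(add(SZ, mul(SZ, SSSZ)), mul(mul(Z, Z), Z)))))))
  step 16: S(S(S(S(S(add(S(add(Z, mul(SZ, SSSZ))), mul(mul(Z, Z), Z)))))))
  step 17: S(S(S(S(S(S(add(add(Z, mul(SZ, SSSZ)), mul(mul(Z, Z), Z))))))))
  step 18: S(S(S(S(S(S(add(mul(SZ, SSSZ), mul(mul(Z, Z), Z))))))))
  step 19: S(S(S(S(S(S(add(add(SSSZ, mul(Z, SSSZ)), mul(mul(Z, Z), Z))))))))
  step 20: S(S(S(S(S(S(add(S(add(SSZ, mul(Z, SSSZ))), mul(mul(Z, Z), Z))))))))
  step 21: S(S(S(S(S(S(S(add(add(SSZ, mul(Z, SSSZ)), mul(mul(Z, Z), Z)))))))))
  step 22: S(S(S(S(S(S(S(add(S(add(SZ, mul(Z, SSSZ))), mul(mul(Z, Z), Z)))))))))
  step 23: S(S(S(S(S(S(S(S(add(add(SZ, mul(Z, SSSZ)), mul(mul(Z, Z), Z))))))))))
  step 24: S(S(S(S(S(S(S(S(add(S(add(Z, mul(Z, SSSZ))), mul(mul(Z, Z), Z))))))))))
  step 25: S(S(S(S(S(S(S(S(S(add(add(Z, mul(Z, SSSZ)), mul(mul(Z, Z), Z)))))))))))
  step 26: S(S(S(S(S(S(S(S(S(add(mul(Z, SSSZ), mul(mul(Z, Z), Z)))))))))))
  step 27: S(S(S(S(S(S(S(S(S(add(Z, mul(mul(Z, Z), Z)))))))))))
  step 28: S(S(S(S(S(S(S(S(S(mul(mul(Z, Z), Z))))))))))
  step 29: S(S(S(S(S(S(S(S(S(mul(Z, Z))))))))))
  step 30: S^9(Z)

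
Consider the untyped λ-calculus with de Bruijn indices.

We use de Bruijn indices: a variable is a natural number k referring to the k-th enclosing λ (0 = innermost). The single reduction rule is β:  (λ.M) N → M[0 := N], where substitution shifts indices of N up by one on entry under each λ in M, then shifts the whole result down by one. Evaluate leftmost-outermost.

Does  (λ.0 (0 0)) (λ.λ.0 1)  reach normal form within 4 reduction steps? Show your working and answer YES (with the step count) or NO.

  start: (λ.0 (0 0)) (λ.λ.0 1)
  step 1: (λ.λ.0 1) ((λ.λ.0 1) (λ.λ.0 1))
  step 2: λ.0 ((λ.λ.0 1) (λ.λ.0 1))
  step 3: λ.0 (λ.0 (λ.λ.0 1))

Answer: YES — reaches normal form λ.0 (λ.0 (λ.λ.0 1)) in 3 ≤ 4 steps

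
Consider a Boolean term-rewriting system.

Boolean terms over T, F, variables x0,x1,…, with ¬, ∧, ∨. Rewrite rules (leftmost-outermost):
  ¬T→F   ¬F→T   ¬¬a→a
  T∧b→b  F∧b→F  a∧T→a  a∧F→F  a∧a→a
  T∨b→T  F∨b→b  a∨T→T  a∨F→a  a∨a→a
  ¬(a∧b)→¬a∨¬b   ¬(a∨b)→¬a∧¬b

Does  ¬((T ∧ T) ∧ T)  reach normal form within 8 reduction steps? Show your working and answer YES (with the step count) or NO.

  start: ¬((T ∧ T) ∧ T)
  →1  ¬(T ∧ T) ∨ ¬T
  →2  (¬T ∨ ¬T) ∨ ¬T
  →3  ¬T ∨ ¬T
  →4  ¬T
  →5  F

Answer: YES — reaches normal form F in 5 ≤ 8 steps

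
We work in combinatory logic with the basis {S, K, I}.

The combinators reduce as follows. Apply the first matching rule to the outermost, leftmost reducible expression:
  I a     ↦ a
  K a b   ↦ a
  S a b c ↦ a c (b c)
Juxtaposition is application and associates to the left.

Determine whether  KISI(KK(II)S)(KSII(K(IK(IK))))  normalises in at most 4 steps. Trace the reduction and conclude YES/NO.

  start: KISI(KK(II)S)(KSII(K(IK(IK))))
  step 1: II(KK(II)S)(KSII(K(IK(IK))))
  step 2: I(KK(II)S)(KSII(K(IK(IK))))
  step 3: KK(II)S(KSII(K(IK(IK))))
  step 4: KS(KSII(K(IK(IK))))

Answer: NO — after 4 steps the term is KS(KSII(K(IK(IK)))), not yet normal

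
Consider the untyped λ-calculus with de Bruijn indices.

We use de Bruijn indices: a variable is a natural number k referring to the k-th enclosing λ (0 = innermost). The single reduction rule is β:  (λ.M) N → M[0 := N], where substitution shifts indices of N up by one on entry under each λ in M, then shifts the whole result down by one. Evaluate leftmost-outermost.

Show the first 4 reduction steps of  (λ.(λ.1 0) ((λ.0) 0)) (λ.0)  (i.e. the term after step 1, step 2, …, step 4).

Answer: after 4 steps: λ.0

Reduction:
  start: (λ.(λ.1 0) ((λ.0) 0)) (λ.0)
  →1  (λ.(λ.0) 0) ((λ.0) (λ.0))
  →2  (λ.0) ((λ.0) (λ.0))
  →3  (λ.0) (λ.0)
  →4  λ.0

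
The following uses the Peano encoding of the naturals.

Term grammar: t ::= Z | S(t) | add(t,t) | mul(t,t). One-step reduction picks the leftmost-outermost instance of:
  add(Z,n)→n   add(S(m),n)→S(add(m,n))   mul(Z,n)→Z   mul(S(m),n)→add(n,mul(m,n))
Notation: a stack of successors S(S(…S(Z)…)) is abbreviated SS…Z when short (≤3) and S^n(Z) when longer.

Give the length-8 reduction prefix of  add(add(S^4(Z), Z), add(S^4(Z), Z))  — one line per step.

  start: add(add(S^4(Z), Z), add(S^4(Z), Z))
  [1] add(S(add(SSSZ, Z)), add(S^4(Z), Z))
  [2] S(add(add(SSSZ, Z), add(S^4(Z), Z)))
  [3] S(add(S(add(SSZ, Z)), add(S^4(Z), Z)))
  [4] S(S(add(add(SSZ, Z), add(S^4(Z), Z))))
  [5] S(S(add(S(add(SZ, Z)), add(S^4(Z), Z))))
  [6] S(S(S(add(add(SZ, Z), add(S^4(Z), Z)))))
  [7] S(S(S(add(S(add(Z, Z)), add(S^4(Z), Z)))))
  [8] S(S(S(S(add(add(Z, Z), add(S^4(Z), Z))))))

Answer: after 8 steps: S(S(S(S(add(add(Z, Z), add(S^4(Z), Z))))))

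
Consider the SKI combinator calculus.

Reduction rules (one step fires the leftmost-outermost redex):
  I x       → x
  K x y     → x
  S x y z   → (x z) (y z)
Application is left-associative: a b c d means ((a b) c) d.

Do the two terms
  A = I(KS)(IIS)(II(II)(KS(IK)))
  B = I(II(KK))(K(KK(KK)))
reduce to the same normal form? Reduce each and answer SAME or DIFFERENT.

Term A:
  start: I(KS)(IIS)(II(II)(KS(IK)))
  →1  KS(IIS)(II(II)(KS(IK)))
  →2  S(II(II)(KS(IK)))
  →3  S(I(II)(KS(IK)))
  →4  S(II(KS(IK)))
  →5  S(I(KS(IK)))
  →6  S(KS(IK))
  →7  SS

Term B:
  start: I(II(KK))(K(KK(KK)))
  →1  II(KK)(K(KK(KK)))
  →2  I(KK)(K(KK(KK)))
  →3  KK(K(KK(KK)))
  →4  K

Answer: DIFFERENT — A ⇓ SS, B ⇓ K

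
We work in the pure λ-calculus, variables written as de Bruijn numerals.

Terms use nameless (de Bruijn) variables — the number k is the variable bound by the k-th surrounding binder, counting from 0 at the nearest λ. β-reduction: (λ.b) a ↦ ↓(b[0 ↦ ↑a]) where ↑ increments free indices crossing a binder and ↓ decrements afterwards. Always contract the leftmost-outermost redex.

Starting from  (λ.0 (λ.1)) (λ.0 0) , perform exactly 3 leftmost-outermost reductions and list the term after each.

  start: (λ.0 (λ.1)) (λ.0 0)
  step 1: (λ.0 0) (λ.λ.0 0)
  step 2: (λ.λ.0 0) (λ.λ.0 0)
  step 3: λ.0 0

Answer: after 3 steps: λ.0 0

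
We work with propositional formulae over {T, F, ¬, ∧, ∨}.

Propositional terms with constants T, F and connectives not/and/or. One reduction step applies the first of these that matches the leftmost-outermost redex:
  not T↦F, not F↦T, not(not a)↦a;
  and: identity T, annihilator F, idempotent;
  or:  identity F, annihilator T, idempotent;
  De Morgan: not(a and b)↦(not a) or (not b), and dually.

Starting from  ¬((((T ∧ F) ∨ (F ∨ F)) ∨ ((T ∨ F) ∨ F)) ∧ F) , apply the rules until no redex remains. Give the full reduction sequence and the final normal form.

Answer: normal form = T  (in 19 steps)

Working:
  start: ¬((((T ∧ F) ∨ (F ∨ F)) ∨ ((T ∨ F) ∨ F)) ∧ F)
  [1] ¬(((T ∧ F) ∨ (F ∨ F)) ∨ ((T ∨ F) ∨ F)) ∨ ¬F
  [2] (¬((T ∧ F) ∨ (F ∨ F)) ∧ ¬((T ∨ F) ∨ F)) ∨ ¬F
  [3] ((¬(T ∧ F) ∧ ¬(F ∨ F)) ∧ ¬((T ∨ F) ∨ F)) ∨ ¬F
  [4] (((¬T ∨ ¬F) ∧ ¬(F ∨ F)) ∧ ¬((T ∨ F) ∨ F)) ∨ ¬F
  [5] (((F ∨ ¬F) ∧ ¬(F ∨ F)) ∧ ¬((T ∨ F) ∨ F)) ∨ ¬F
  [6] ((¬F ∧ ¬(F ∨ F)) ∧ ¬((T ∨ F) ∨ F)) ∨ ¬F
  [7] ((T ∧ ¬(F ∨ F)) ∧ ¬((T ∨ F) ∨ F)) ∨ ¬F
  [8] (¬(F ∨ F) ∧ ¬((T ∨ F) ∨ F)) ∨ ¬F
  [9] ((¬F ∧ ¬F) ∧ ¬((T ∨ F) ∨ F)) ∨ ¬F
  [10] (¬F ∧ ¬((T ∨ F) ∨ F)) ∨ ¬F
  [11] (T ∧ ¬((T ∨ F) ∨ F)) ∨ ¬F
  [12] ¬((T ∨ F) ∨ F) ∨ ¬F
  [13] (¬(T ∨ F) ∧ ¬F) ∨ ¬F
  [14] ((¬T ∧ ¬F) ∧ ¬F) ∨ ¬F
  [15] ((F ∧ ¬F) ∧ ¬F) ∨ ¬F
  [16] (F ∧ ¬F) ∨ ¬F
  [17] F ∨ ¬F
  [18] ¬F
  [19] T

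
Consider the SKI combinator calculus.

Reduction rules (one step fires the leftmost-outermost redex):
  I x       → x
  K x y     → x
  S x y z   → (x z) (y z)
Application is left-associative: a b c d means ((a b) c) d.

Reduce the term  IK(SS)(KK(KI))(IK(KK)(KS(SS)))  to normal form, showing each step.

  start: IK(SS)(KK(KI))(IK(KK)(KS(SS)))
  →1  K(SS)(KK(KI))(IK(KK)(KS(SS)))
  →2  SS(IK(KK)(KS(SS)))
  →3  SS(K(KK)(KS(SS)))
  →4  SS(KK)

Answer: normal form = SS(KK)  (in 4 steps)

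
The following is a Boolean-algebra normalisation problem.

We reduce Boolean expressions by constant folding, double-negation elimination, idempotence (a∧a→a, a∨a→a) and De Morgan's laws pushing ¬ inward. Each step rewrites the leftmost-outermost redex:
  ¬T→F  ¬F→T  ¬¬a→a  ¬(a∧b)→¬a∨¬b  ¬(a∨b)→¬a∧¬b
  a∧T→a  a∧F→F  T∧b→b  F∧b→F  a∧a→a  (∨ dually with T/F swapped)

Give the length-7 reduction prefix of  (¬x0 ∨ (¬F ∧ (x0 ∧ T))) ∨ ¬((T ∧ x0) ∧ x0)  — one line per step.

  start: (¬x0 ∨ (¬F ∧ (x0 ∧ T))) ∨ ¬((T ∧ x0) ∧ x0)
  →1  (¬x0 ∨ (T ∧ (x0 ∧ T))) ∨ ¬((T ∧ x0) ∧ x0)
  →2  (¬x0 ∨ (x0 ∧ T)) ∨ ¬((T ∧ x0) ∧ x0)
  →3  (¬x0 ∨ x0) ∨ ¬((T ∧ x0) ∧ x0)
  →4  (¬x0 ∨ x0) ∨ (¬(T ∧ x0) ∨ ¬x0)
  →5  (¬x0 ∨ x0) ∨ ((¬T ∨ ¬x0) ∨ ¬x0)
  →6  (¬x0 ∨ x0) ∨ ((F ∨ ¬x0) ∨ ¬x0)
  →7  (¬x0 ∨ x0) ∨ (¬x0 ∨ ¬x0)

Answer: after 7 steps: (¬x0 ∨ x0) ∨ (¬x0 ∨ ¬x0)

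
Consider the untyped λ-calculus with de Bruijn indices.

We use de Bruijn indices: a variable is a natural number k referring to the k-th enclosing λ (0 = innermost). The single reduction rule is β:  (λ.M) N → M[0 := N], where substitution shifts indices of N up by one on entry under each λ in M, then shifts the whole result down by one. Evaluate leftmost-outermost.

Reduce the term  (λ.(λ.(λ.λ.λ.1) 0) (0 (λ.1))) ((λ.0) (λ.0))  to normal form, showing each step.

  start: (λ.(λ.(λ.λ.λ.1) 0) (0 (λ.1))) ((λ.0) (λ.0))
  step 1: (λ.(λ.λ.λ.1) 0) ((λ.0) (λ.0) (λ.(λ.0) (λ.0)))
  step 2: (λ.λ.λ.1) ((λ.0) (λ.0) (λ.(λ.0) (λ.0)))
  step 3: λ.λ.1

Answer: normal form = λ.λ.1  (in 3 steps)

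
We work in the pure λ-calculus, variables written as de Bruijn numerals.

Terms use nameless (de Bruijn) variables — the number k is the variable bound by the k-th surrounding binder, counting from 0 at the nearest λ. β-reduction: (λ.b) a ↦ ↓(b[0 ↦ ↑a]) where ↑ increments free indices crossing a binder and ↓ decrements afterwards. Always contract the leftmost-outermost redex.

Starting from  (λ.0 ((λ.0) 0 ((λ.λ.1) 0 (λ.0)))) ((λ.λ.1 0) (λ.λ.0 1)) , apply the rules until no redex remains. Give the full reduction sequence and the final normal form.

Answer: normal form = λ.0 (λ.0 (λ.λ.0 1))  (in 12 steps)

Derivation:
  start: (λ.0 ((λ.0) 0 ((λ.λ.1) 0 (λ.0)))) ((λ.λ.1 0) (λ.λ.0 1))
  →1  (λ.λ.1 0) (λ.λ.0 1) ((λ.0) ((λ.λ.1 0) (λ.λ.0 1)) ((λ.λ.1) ((λ.λ.1 0) (λ.λ.0 1)) (λ.0)))
  →2  (λ.(λ.λ.0 1) 0) ((λ.0) ((λ.λ.1 0) (λ.λ.0 1)) ((λ.λ.1) ((λ.λ.1 0) (λ.λ.0 1)) (λ.0)))
  →3  (λ.λ.0 1) ((λ.0) ((λ.λ.1 0) (λ.λ.0 1)) ((λ.λ.1) ((λ.λ.1 0) (λ.λ.0 1)) (λ.0)))
  →4  λ.0 ((λ.0) ((λ.λ.1 0) (λ.λ.0 1)) ((λ.λ.1) ((λ.λ.1 0) (λ.λ.0 1)) (λ.0)))
  →5  λ.0 ((λ.λ.1 0) (λ.λ.0 1) ((λ.λ.1) ((λ.λ.1 0) (λ.λ.0 1)) (λ.0)))
  →6  λ.0 ((λ.(λ.λ.0 1) 0) ((λ.λ.1) ((λ.λ.1 0) (λ.λ.0 1)) (λ.0)))
  →7  λ.0 ((λ.λ.0 1) ((λ.λ.1) ((λ.λ.1 0) (λ.λ.0 1)) (λ.0)))
  →8  λ.0 (λ.0 ((λ.λ.1) ((λ.λ.1 0) (λ.λ.0 1)) (λ.0)))
  →9  λ.0 (λ.0 ((λ.(λ.λ.1 0) (λ.λ.0 1)) (λ.0)))
  →10  λ.0 (λ.0 ((λ.λ.1 0) (λ.λ.0 1)))
  →11  λ.0 (λ.0 (λ.(λ.λ.0 1) 0))
  →12  λ.0 (λ.0 (λ.λ.0 1))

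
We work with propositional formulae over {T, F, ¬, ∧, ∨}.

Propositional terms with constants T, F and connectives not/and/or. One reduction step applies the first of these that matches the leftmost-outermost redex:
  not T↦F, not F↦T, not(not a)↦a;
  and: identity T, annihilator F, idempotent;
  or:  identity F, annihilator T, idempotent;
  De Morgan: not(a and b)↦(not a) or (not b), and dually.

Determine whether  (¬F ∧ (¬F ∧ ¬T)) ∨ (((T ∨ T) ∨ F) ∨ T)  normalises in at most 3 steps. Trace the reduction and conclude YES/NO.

  start: (¬F ∧ (¬F ∧ ¬T)) ∨ (((T ∨ T) ∨ F) ∨ T)
  step 1: (T ∧ (¬F ∧ ¬T)) ∨ (((T ∨ T) ∨ F) ∨ T)
  step 2: (¬F ∧ ¬T) ∨ (((T ∨ T) ∨ F) ∨ T)
  step 3: (T ∧ ¬T) ∨ (((T ∨ T) ∨ F) ∨ T)

Answer: NO — after 3 steps the term is (T ∧ ¬T) ∨ (((T ∨ T) ∨ F) ∨ T), not yet normal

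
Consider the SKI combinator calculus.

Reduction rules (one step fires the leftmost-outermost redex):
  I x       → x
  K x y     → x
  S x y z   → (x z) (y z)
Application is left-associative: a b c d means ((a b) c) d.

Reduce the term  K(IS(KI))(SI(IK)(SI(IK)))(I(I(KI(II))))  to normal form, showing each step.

Answer: normal form = S(KI)I  (in 5 steps)

Working:
  start: K(IS(KI))(SI(IK)(SI(IK)))(I(I(KI(II))))
  step 1: IS(KI)(I(I(KI(II))))
  step 2: S(KI)(I(I(KI(II))))
  step 3: S(KI)(I(KI(II)))
  step 4: S(KI)(KI(II))
  step 5: S(KI)I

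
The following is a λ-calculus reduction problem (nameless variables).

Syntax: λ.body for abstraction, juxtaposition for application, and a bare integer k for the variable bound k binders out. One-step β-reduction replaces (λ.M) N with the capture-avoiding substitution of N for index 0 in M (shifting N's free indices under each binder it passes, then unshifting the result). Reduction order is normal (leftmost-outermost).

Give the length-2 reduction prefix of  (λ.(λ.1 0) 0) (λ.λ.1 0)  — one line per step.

  start: (λ.(λ.1 0) 0) (λ.λ.1 0)
  step 1: (λ.(λ.λ.1 0) 0) (λ.λ.1 0)
  step 2: (λ.λ.1 0) (λ.λ.1 0)

Answer: after 2 steps: (λ.λ.1 0) (λ.λ.1 0)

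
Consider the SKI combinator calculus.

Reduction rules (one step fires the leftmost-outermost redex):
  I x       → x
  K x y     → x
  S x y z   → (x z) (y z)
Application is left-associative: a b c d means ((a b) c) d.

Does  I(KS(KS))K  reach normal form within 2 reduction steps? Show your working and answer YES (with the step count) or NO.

  start: I(KS(KS))K
  [1] KS(KS)K
  [2] SK

Answer: YES — reaches normal form SK in 2 ≤ 2 steps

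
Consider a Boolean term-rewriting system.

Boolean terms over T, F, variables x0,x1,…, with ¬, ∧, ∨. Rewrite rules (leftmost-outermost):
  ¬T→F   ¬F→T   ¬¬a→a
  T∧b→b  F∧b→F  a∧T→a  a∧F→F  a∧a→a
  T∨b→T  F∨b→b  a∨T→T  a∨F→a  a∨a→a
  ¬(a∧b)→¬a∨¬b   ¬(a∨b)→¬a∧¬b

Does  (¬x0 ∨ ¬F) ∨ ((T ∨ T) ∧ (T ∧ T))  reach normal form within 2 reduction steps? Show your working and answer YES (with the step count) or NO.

Answer: NO — after 2 steps the term is T ∨ ((T ∨ T) ∧ (T ∧ T)), not yet normal

Derivation:
  start: (¬x0 ∨ ¬F) ∨ ((T ∨ T) ∧ (T ∧ T))
  [1] (¬x0 ∨ T) ∨ ((T ∨ T) ∧ (T ∧ T))
  [2] T ∨ ((T ∨ T) ∧ (T ∧ T))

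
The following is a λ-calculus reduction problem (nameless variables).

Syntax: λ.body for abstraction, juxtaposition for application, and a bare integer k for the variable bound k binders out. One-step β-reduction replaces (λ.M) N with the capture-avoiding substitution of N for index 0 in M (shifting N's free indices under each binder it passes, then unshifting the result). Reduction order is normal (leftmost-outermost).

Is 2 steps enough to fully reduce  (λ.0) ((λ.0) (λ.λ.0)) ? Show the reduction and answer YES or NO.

Answer: YES — reaches normal form λ.λ.0 in 2 ≤ 2 steps

Working:
  start: (λ.0) ((λ.0) (λ.λ.0))
  [1] (λ.0) (λ.λ.0)
  [2] λ.λ.0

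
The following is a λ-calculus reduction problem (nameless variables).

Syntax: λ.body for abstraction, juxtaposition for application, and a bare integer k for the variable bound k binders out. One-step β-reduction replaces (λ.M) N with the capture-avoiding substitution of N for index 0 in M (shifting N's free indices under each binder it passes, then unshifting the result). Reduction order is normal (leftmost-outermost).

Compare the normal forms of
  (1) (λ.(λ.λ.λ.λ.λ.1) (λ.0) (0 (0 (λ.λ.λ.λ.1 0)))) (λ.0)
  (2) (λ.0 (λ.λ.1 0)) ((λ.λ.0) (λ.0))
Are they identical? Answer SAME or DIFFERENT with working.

Answer: DIFFERENT — A ⇓ λ.λ.λ.1, B ⇓ λ.λ.1 0

Reduction:
Term A:
  start: (λ.(λ.λ.λ.λ.λ.1) (λ.0) (0 (0 (λ.λ.λ.λ.1 0)))) (λ.0)
  →1  (λ.λ.λ.λ.λ.1) (λ.0) ((λ.0) ((λ.0) (λ.λ.λ.λ.1 0)))
  →2  (λ.λ.λ.λ.1) ((λ.0) ((λ.0) (λ.λ.λ.λ.1 0)))
  →3  λ.λ.λ.1

Term B:
  start: (λ.0 (λ.λ.1 0)) ((λ.λ.0) (λ.0))
  →1  (λ.λ.0) (λ.0) (λ.λ.1 0)
  →2  (λ.0) (λ.λ.1 0)
  →3  λ.λ.1 0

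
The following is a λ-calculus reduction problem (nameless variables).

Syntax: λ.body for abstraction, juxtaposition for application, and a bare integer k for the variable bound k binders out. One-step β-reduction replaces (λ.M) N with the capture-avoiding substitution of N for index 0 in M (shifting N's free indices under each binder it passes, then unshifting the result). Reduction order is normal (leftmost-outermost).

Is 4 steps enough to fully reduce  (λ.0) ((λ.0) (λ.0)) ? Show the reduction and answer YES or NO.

  start: (λ.0) ((λ.0) (λ.0))
  →1  (λ.0) (λ.0)
  →2  λ.0

Answer: YES — reaches normal form λ.0 in 2 ≤ 4 steps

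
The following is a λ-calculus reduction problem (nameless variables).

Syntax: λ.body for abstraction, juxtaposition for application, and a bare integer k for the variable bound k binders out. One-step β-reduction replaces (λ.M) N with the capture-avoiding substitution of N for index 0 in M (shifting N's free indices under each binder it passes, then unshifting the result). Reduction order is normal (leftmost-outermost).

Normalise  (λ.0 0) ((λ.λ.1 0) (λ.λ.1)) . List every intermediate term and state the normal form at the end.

  start: (λ.0 0) ((λ.λ.1 0) (λ.λ.1))
  step 1: (λ.λ.1 0) (λ.λ.1) ((λ.λ.1 0) (λ.λ.1))
  step 2: (λ.(λ.λ.1) 0) ((λ.λ.1 0) (λ.λ.1))
  step 3: (λ.λ.1) ((λ.λ.1 0) (λ.λ.1))
  step 4: λ.(λ.λ.1 0) (λ.λ.1)
  step 5: λ.λ.(λ.λ.1) 0
  step 6: λ.λ.λ.1

Answer: normal form = λ.λ.λ.1  (in 6 steps)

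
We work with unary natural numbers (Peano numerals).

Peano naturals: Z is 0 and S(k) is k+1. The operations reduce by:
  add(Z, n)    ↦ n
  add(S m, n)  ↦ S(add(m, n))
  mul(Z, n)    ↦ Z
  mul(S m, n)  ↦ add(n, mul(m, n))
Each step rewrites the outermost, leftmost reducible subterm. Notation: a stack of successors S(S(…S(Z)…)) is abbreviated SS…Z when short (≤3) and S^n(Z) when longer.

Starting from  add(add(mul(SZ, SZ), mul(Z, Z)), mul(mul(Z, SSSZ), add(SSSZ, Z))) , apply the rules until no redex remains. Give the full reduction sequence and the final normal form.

  start: add(add(mul(SZ, SZ), mul(Z, Z)), mul(mul(Z, SSSZ), add(SSSZ, Z)))
  [1] add(add(add(SZ, mul(Z, SZ)), mul(Z, Z)), mul(mul(Z, SSSZ), add(SSSZ, Z)))
  [2] add(add(S(add(Z, mul(Z, SZ))), mul(Z, Z)), mul(mul(Z, SSSZ), add(SSSZ, Z)))
  [3] add(S(add(add(Z, mul(Z, SZ)), mul(Z, Z))), mul(mul(Z, SSSZ), add(SSSZ, Z)))
  [4] S(add(add(add(Z, mul(Z, SZ)), mul(Z, Z)), mul(mul(Z, SSSZ), add(SSSZ, Z))))
  [5] S(add(add(mul(Z, SZ), mul(Z, Z)), mul(mul(Z, SSSZ), add(SSSZ, Z))))
  [6] S(add(add(Z, mul(Z, Z)), mul(mul(Z, SSSZ), add(SSSZ, Z))))
  [7] S(add(mul(Z, Z), mul(mul(Z, SSSZ), add(SSSZ, Z))))
  [8] S(add(Z, mul(mul(Z, SSSZ), add(SSSZ, Z))))
  [9] S(mul(mul(Z, SSSZ), add(SSSZ, Z)))
  [10] S(mul(Z, add(SSSZ, Z)))
  [11] SZ

Answer: normal form = SZ  (in 11 steps)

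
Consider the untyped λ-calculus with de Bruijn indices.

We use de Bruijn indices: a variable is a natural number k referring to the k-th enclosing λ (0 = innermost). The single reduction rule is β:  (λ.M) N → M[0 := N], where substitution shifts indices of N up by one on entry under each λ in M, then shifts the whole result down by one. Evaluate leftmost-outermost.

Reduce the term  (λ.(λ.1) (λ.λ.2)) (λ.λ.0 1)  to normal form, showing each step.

Answer: normal form = λ.λ.0 1  (in 2 steps)

Reduction:
  start: (λ.(λ.1) (λ.λ.2)) (λ.λ.0 1)
  step 1: (λ.λ.λ.0 1) (λ.λ.λ.λ.0 1)
  step 2: λ.λ.0 1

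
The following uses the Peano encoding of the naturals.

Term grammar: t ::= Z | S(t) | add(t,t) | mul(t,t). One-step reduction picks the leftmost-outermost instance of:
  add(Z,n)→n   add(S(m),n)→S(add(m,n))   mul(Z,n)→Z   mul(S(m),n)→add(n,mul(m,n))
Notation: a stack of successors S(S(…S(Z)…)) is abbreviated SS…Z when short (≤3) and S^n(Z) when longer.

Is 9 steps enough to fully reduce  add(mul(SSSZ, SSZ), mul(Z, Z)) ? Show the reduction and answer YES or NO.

Answer: NO — after 9 steps the term is S(S(S(add(add(SZ, mul(SZ, SSZ)), mul(Z, Z))))), not yet normal

Derivation:
  start: add(mul(SSSZ, SSZ), mul(Z, Z))
  step 1: add(add(SSZ, mul(SSZ, SSZ)), mul(Z, Z))
  step 2: add(S(add(SZ, mul(SSZ, SSZ))), mul(Z, Z))
  step 3: S(add(add(SZ, mul(SSZ, SSZ)), mul(Z, Z)))
  step 4: S(add(S(add(Z, mul(SSZ, SSZ))), mul(Z, Z)))
  step 5: S(S(add(add(Z, mul(SSZ, SSZ)), mul(Z, Z))))
  step 6: S(S(add(mul(SSZ, SSZ), mul(Z, Z))))
  step 7: S(S(add(add(SSZ, mul(SZ, SSZ)), mul(Z, Z))))
  step 8: S(S(add(S(add(SZ, mul(SZ, SSZ))), mul(Z, Z))))
  step 9: S(S(S(add(add(SZ, mul(SZ, SSZ)), mul(Z, Z)))))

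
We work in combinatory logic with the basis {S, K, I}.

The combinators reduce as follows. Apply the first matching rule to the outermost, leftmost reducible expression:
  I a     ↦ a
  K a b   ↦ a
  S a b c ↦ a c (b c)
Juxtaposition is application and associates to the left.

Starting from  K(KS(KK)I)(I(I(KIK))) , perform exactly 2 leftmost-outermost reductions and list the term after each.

  start: K(KS(KK)I)(I(I(KIK)))
  →1  KS(KK)I
  →2  SI

Answer: after 2 steps: SI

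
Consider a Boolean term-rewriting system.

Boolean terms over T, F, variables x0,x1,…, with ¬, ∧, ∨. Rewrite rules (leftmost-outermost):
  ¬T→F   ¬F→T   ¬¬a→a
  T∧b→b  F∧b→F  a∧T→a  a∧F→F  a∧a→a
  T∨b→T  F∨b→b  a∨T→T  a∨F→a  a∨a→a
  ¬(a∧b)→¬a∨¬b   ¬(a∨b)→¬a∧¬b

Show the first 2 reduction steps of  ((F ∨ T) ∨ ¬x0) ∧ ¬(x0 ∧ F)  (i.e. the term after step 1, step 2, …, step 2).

Answer: after 2 steps: T ∧ ¬(x0 ∧ F)

Working:
  start: ((F ∨ T) ∨ ¬x0) ∧ ¬(x0 ∧ F)
  [1] (T ∨ ¬x0) ∧ ¬(x0 ∧ F)
  [2] T ∧ ¬(x0 ∧ F)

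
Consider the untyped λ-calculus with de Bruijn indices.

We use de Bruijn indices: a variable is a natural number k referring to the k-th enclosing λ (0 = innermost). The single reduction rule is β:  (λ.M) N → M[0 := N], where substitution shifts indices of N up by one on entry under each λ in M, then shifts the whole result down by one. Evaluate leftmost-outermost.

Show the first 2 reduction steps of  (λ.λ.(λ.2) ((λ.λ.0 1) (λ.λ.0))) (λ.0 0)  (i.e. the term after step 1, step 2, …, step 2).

  start: (λ.λ.(λ.2) ((λ.λ.0 1) (λ.λ.0))) (λ.0 0)
  step 1: λ.(λ.λ.0 0) ((λ.λ.0 1) (λ.λ.0))
  step 2: λ.λ.0 0

Answer: after 2 steps: λ.λ.0 0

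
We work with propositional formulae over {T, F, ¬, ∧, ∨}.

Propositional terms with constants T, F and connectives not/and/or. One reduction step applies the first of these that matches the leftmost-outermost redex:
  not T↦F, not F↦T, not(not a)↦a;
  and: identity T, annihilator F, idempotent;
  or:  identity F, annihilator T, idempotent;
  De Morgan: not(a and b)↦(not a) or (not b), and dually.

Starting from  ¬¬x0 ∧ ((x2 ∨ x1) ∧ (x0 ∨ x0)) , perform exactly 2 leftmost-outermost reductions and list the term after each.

Answer: after 2 steps: x0 ∧ ((x2 ∨ x1) ∧ x0)

Working:
  start: ¬¬x0 ∧ ((x2 ∨ x1) ∧ (x0 ∨ x0))
  →1  x0 ∧ ((x2 ∨ x1) ∧ (x0 ∨ x0))
  →2  x0 ∧ ((x2 ∨ x1) ∧ x0)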